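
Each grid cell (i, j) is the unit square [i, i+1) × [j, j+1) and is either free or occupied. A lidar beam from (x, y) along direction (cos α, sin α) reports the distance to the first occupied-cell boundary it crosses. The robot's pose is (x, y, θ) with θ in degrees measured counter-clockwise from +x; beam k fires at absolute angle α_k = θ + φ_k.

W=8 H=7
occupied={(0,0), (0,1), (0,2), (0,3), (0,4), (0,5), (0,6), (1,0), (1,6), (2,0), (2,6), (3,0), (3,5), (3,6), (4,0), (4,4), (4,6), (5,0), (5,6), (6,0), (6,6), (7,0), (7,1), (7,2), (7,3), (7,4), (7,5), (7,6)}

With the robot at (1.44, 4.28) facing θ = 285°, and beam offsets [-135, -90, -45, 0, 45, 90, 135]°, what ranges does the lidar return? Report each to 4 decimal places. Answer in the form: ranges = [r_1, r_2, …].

ranges = [0.5081, 0.4555, 0.8800, 3.3957, 6.4201, 2.6503, 1.9861]

beam 1: φ=-135°, α=150°
  dir = (cos 150°, sin 150°) = (-0.8660, 0.5000); from cell (1,4)
  next x-line at t=0.5081, next y-line at t=1.4400; Δt_x=1.1547, Δt_y=2.0000
    x: enter (0,4) at t=0.5081 ← occupied
  → r_1 = 0.5081
beam 2: φ=-90°, α=195°
  dir = (cos 195°, sin 195°) = (-0.9659, -0.2588); from cell (1,4)
  next x-line at t=0.4555, next y-line at t=1.0818; Δt_x=1.0353, Δt_y=3.8637
    x: enter (0,4) at t=0.4555 ← occupied
  → r_2 = 0.4555
beam 3: φ=-45°, α=240°
  dir = (cos 240°, sin 240°) = (-0.5000, -0.8660); from cell (1,4)
  next x-line at t=0.8800, next y-line at t=0.3233; Δt_x=2.0000, Δt_y=1.1547
    y: enter (1,3) at t=0.3233
    x: enter (0,3) at t=0.8800 ← occupied
  → r_3 = 0.8800
beam 4: φ=0°, α=285°
  dir = (cos 285°, sin 285°) = (0.2588, -0.9659); from cell (1,4)
  next x-line at t=2.1637, next y-line at t=0.2899; Δt_x=3.8637, Δt_y=1.0353
    y: enter (1,3) at t=0.2899
    y: enter (1,2) at t=1.3252
    x: enter (2,2) at t=2.1637
    y: enter (2,1) at t=2.3604
    y: enter (2,0) at t=3.3957 ← occupied
  → r_4 = 3.3957
beam 5: φ=45°, α=330°
  dir = (cos 330°, sin 330°) = (0.8660, -0.5000); from cell (1,4)
  next x-line at t=0.6466, next y-line at t=0.5600; Δt_x=1.1547, Δt_y=2.0000
    y: enter (1,3) at t=0.5600
    x: enter (2,3) at t=0.6466
    x: enter (3,3) at t=1.8013
    y: enter (3,2) at t=2.5600
    x: enter (4,2) at t=2.9560
    x: enter (5,2) at t=4.1107
    y: enter (5,1) at t=4.5600
    x: enter (6,1) at t=5.2654
    x: enter (7,1) at t=6.4201 ← occupied
  → r_5 = 6.4201
beam 6: φ=90°, α=15°
  dir = (cos 15°, sin 15°) = (0.9659, 0.2588); from cell (1,4)
  next x-line at t=0.5798, next y-line at t=2.7819; Δt_x=1.0353, Δt_y=3.8637
    x: enter (2,4) at t=0.5798
    x: enter (3,4) at t=1.6150
    x: enter (4,4) at t=2.6503 ← occupied
  → r_6 = 2.6503
beam 7: φ=135°, α=60°
  dir = (cos 60°, sin 60°) = (0.5000, 0.8660); from cell (1,4)
  next x-line at t=1.1200, next y-line at t=0.8314; Δt_x=2.0000, Δt_y=1.1547
    y: enter (1,5) at t=0.8314
    x: enter (2,5) at t=1.1200
    y: enter (2,6) at t=1.9861 ← occupied
  → r_7 = 1.9861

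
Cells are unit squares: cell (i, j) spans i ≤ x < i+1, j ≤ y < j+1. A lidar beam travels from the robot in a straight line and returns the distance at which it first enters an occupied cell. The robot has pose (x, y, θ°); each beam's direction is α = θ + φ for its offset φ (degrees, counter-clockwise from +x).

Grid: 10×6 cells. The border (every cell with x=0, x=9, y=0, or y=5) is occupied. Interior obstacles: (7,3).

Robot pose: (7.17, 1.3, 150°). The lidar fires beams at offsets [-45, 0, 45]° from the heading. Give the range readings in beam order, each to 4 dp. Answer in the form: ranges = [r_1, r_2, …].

ranges = [3.8305, 7.1245, 1.1591]

beam 1: φ=-45°, α=105°
  d=(-0.2588,0.9659)  start (7,1)  tX=0.6568 tY=0.7247  stride 1/|dx|=3.8637 1/|dy|=1.0353
    cross x-line → (6,1), t=0.6568
    cross y-line → (6,2), t=0.7247
    cross y-line → (6,3), t=1.7600
    cross y-line → (6,4), t=2.7952
    cross y-line → (6,5), t=3.8305 (wall)
  → r_1 = 3.8305
beam 2: φ=0°, α=150°
  d=(-0.8660,0.5000)  start (7,1)  tX=0.1963 tY=1.4000  stride 1/|dx|=1.1547 1/|dy|=2.0000
    cross x-line → (6,1), t=0.1963
    cross x-line → (5,1), t=1.3510
    cross y-line → (5,2), t=1.4000
    cross x-line → (4,2), t=2.5057
    cross y-line → (4,3), t=3.4000
    cross x-line → (3,3), t=3.6604
    cross x-line → (2,3), t=4.8151
    cross y-line → (2,4), t=5.4000
    cross x-line → (1,4), t=5.9698
    cross x-line → (0,4), t=7.1245 (wall)
  → r_2 = 7.1245
beam 3: φ=45°, α=195°
  d=(-0.9659,-0.2588)  start (7,1)  tX=0.1760 tY=1.1591  stride 1/|dx|=1.0353 1/|dy|=3.8637
    cross x-line → (6,1), t=0.1760
    cross y-line → (6,0), t=1.1591 (wall)
  → r_3 = 1.1591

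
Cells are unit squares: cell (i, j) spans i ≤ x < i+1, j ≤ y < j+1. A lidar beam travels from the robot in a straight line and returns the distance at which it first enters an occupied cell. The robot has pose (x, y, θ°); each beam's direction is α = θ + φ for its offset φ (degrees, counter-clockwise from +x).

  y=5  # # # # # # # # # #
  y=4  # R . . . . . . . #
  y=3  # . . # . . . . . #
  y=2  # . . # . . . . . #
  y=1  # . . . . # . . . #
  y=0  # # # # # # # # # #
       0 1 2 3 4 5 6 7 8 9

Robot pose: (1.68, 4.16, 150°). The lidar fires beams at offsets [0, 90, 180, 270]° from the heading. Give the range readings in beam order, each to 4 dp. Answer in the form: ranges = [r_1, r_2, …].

beam 1: φ=0°, α=150°
  direction (-0.8660, 0.5000); cell (1,4); t to first gridline: x 0.7852, y 1.6800 (then +1.1547 / +2.0000)
    (0,4) via x @ 0.7852  # hit
  → r_1 = 0.7852
beam 2: φ=90°, α=240°
  direction (-0.5000, -0.8660); cell (1,4); t to first gridline: x 1.3600, y 0.1848 (then +2.0000 / +1.1547)
    (1,3) via y @ 0.1848
    (1,2) via y @ 1.3395
    (0,2) via x @ 1.3600  # hit
  → r_2 = 1.3600
beam 3: φ=180°, α=330°
  direction (0.8660, -0.5000); cell (1,4); t to first gridline: x 0.3695, y 0.3200 (then +1.1547 / +2.0000)
    (1,3) via y @ 0.3200
    (2,3) via x @ 0.3695
    (3,3) via x @ 1.5242  # hit
  → r_3 = 1.5242
beam 4: φ=270°, α=60°
  direction (0.5000, 0.8660); cell (1,4); t to first gridline: x 0.6400, y 0.9699 (then +2.0000 / +1.1547)
    (2,4) via x @ 0.6400
    (2,5) via y @ 0.9699  # hit
  → r_4 = 0.9699

ranges = [0.7852, 1.3600, 1.5242, 0.9699]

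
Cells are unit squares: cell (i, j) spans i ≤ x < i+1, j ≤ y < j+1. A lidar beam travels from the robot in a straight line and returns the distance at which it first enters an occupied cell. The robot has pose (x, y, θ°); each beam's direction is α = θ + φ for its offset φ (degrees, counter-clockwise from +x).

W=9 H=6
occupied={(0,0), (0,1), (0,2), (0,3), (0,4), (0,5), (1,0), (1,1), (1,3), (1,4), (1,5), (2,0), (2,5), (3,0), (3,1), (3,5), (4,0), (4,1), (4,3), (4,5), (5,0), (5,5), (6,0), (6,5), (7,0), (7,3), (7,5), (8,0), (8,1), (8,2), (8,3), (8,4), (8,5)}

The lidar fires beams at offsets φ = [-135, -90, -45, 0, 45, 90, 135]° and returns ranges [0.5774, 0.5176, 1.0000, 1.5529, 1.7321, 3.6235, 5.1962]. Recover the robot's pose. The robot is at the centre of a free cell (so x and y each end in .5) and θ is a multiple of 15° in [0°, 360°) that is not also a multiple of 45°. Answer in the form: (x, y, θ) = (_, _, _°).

(x, y, θ) = (6.5, 1.5, 15°)

The pose lattice has 21·16 = 336 candidates. Test each by forward raycasting.
  (7.5, 4.5, 195°): beam 4 = 2.5882 ≠ 1.5529 ✗
  (1.5, 2.5, 105°): beam 1 = 1.7321 ≠ 0.5774 ✗
  (4.5, 2.5, 15°): beam 3 = 3.0000 ≠ 1.0000 ✗
  (3.5, 2.5, 300°): beam 1 = 1.9319 ≠ 0.5774 ✗
  …
  (6.5, 1.5, 15°): r_1=0.5774, r_2=0.5176, r_3=1.0000, r_4=1.5529, r_5=1.7321, r_6=3.6235, r_7=5.1962 — all match ✓
No second candidate reproduces the full scan.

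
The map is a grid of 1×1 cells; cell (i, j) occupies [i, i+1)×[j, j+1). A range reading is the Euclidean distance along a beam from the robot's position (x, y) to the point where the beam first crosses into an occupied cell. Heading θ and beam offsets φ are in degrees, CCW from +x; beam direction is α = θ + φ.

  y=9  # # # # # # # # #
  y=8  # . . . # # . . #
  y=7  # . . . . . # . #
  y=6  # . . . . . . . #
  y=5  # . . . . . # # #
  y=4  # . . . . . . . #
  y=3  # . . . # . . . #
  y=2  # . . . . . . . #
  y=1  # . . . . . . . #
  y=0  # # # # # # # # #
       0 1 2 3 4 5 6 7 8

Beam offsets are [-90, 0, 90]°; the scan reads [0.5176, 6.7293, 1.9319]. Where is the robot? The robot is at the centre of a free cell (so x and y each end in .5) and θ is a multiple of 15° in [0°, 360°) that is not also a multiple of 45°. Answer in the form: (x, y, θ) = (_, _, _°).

(x, y, θ) = (1.5, 1.5, 15°)

Candidates: 50 free-cell centres × 16 headings = 800 poses. Raycast each; keep the one whose scan matches to 4 dp.
  (3.5, 1.5, 30°): beam 1 = 0.5774 ≠ 0.5176 ✗
  (2.5, 3.5, 75°): beam 1 = 1.5529 ≠ 0.5176 ✗
  (1.5, 4.5, 15°): beam 1 = 3.6235 ≠ 0.5176 ✗
  (2.5, 7.5, 195°): beam 1 = 1.5529 ≠ 0.5176 ✗
  (2.5, 3.5, 165°): beam 1 = 5.6940 ≠ 0.5176 ✗
  …
  (1.5, 1.5, 15°): r_1=0.5176, r_2=6.7293, r_3=1.9319 — all match ✓
Unique over the lattice → pose = (1.5, 1.5, 15°).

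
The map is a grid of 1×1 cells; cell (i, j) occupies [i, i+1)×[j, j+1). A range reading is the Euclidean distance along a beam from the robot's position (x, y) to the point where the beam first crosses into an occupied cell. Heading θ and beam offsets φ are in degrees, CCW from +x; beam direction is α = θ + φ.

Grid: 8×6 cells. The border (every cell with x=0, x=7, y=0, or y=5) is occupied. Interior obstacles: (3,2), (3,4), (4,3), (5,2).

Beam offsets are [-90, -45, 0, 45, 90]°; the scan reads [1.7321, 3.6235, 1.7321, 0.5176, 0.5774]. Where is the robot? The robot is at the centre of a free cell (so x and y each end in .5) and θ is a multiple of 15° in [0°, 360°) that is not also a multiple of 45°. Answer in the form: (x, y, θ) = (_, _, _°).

(x, y, θ) = (2.5, 4.5, 300°)

Candidates: 20 free-cell centres × 16 headings = 320 poses. Raycast each; keep the one whose scan matches to 4 dp.
  (4.5, 4.5, 30°): beam 1 = 0.5774 ≠ 1.7321 ✗
  (5.5, 4.5, 75°): beam 1 = 1.5529 ≠ 1.7321 ✗
  (5.5, 3.5, 120°): beam 2 = 1.5529 ≠ 3.6235 ✗
  …
  (2.5, 4.5, 300°): r_1=1.7321, r_2=3.6235, r_3=1.7321, r_4=0.5176, r_5=0.5774 — all match ✓
No second candidate reproduces the full scan.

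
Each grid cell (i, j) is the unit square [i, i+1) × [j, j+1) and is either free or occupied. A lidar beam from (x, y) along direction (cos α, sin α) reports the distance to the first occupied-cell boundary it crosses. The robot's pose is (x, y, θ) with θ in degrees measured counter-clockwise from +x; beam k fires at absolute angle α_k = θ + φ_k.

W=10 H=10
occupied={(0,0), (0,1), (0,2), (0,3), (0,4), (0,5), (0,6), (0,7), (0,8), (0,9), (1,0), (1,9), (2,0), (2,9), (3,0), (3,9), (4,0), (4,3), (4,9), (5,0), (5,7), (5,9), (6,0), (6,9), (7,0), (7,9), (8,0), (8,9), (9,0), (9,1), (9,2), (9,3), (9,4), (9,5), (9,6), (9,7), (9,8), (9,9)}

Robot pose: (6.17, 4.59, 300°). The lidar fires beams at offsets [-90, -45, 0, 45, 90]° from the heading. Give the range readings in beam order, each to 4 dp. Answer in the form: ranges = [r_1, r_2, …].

ranges = [1.3510, 3.7166, 4.1454, 2.9298, 3.2678]

beam 1: φ=-90°, α=210°
  direction (-0.8660, -0.5000); cell (6,4); t to first gridline: x 0.1963, y 1.1800 (then +1.1547 / +2.0000)
    (5,4) via x @ 0.1963
    (5,3) via y @ 1.1800
    (4,3) via x @ 1.3510  # hit
  → r_1 = 1.3510
beam 2: φ=-45°, α=255°
  direction (-0.2588, -0.9659); cell (6,4); t to first gridline: x 0.6568, y 0.6108 (then +3.8637 / +1.0353)
    (6,3) via y @ 0.6108
    (5,3) via x @ 0.6568
    (5,2) via y @ 1.6461
    (5,1) via y @ 2.6814
    (5,0) via y @ 3.7166  # hit
  → r_2 = 3.7166
beam 3: φ=0°, α=300°
  direction (0.5000, -0.8660); cell (6,4); t to first gridline: x 1.6600, y 0.6813 (then +2.0000 / +1.1547)
    (6,3) via y @ 0.6813
    (7,3) via x @ 1.6600
    (7,2) via y @ 1.8360
    (7,1) via y @ 2.9907
    (8,1) via x @ 3.6600
    (8,0) via y @ 4.1454  # hit
  → r_3 = 4.1454
beam 4: φ=45°, α=345°
  direction (0.9659, -0.2588); cell (6,4); t to first gridline: x 0.8593, y 2.2796 (then +1.0353 / +3.8637)
    (7,4) via x @ 0.8593
    (8,4) via x @ 1.8946
    (8,3) via y @ 2.2796
    (9,3) via x @ 2.9298  # hit
  → r_4 = 2.9298
beam 5: φ=90°, α=30°
  direction (0.8660, 0.5000); cell (6,4); t to first gridline: x 0.9584, y 0.8200 (then +1.1547 / +2.0000)
    (6,5) via y @ 0.8200
    (7,5) via x @ 0.9584
    (8,5) via x @ 2.1131
    (8,6) via y @ 2.8200
    (9,6) via x @ 3.2678  # hit
  → r_5 = 3.2678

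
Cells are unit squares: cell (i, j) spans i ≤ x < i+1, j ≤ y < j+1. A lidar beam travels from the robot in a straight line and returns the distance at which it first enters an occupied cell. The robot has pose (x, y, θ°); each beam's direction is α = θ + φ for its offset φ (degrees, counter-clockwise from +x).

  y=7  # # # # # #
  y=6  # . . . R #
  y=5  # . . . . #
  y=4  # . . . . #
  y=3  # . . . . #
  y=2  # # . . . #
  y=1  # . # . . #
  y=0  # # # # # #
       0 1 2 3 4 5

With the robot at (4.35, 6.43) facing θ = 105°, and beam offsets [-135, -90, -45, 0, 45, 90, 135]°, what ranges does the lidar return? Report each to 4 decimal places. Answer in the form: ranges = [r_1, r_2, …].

ranges = [0.7506, 0.6729, 0.6582, 0.5901, 1.1400, 3.4682, 4.7000]

beam 1: φ=-135°, α=330°
  dir = (cos 330°, sin 330°) = (0.8660, -0.5000); from cell (4,6)
  next x-line at t=0.7506, next y-line at t=0.8600; Δt_x=1.1547, Δt_y=2.0000
    x: enter (5,6) at t=0.7506 ← occupied
  → r_1 = 0.7506
beam 2: φ=-90°, α=15°
  dir = (cos 15°, sin 15°) = (0.9659, 0.2588); from cell (4,6)
  next x-line at t=0.6729, next y-line at t=2.2023; Δt_x=1.0353, Δt_y=3.8637
    x: enter (5,6) at t=0.6729 ← occupied
  → r_2 = 0.6729
beam 3: φ=-45°, α=60°
  dir = (cos 60°, sin 60°) = (0.5000, 0.8660); from cell (4,6)
  next x-line at t=1.3000, next y-line at t=0.6582; Δt_x=2.0000, Δt_y=1.1547
    y: enter (4,7) at t=0.6582 ← occupied
  → r_3 = 0.6582
beam 4: φ=0°, α=105°
  dir = (cos 105°, sin 105°) = (-0.2588, 0.9659); from cell (4,6)
  next x-line at t=1.3523, next y-line at t=0.5901; Δt_x=3.8637, Δt_y=1.0353
    y: enter (4,7) at t=0.5901 ← occupied
  → r_4 = 0.5901
beam 5: φ=45°, α=150°
  dir = (cos 150°, sin 150°) = (-0.8660, 0.5000); from cell (4,6)
  next x-line at t=0.4041, next y-line at t=1.1400; Δt_x=1.1547, Δt_y=2.0000
    x: enter (3,6) at t=0.4041
    y: enter (3,7) at t=1.1400 ← occupied
  → r_5 = 1.1400
beam 6: φ=90°, α=195°
  dir = (cos 195°, sin 195°) = (-0.9659, -0.2588); from cell (4,6)
  next x-line at t=0.3623, next y-line at t=1.6614; Δt_x=1.0353, Δt_y=3.8637
    x: enter (3,6) at t=0.3623
    x: enter (2,6) at t=1.3976
    y: enter (2,5) at t=1.6614
    x: enter (1,5) at t=2.4329
    x: enter (0,5) at t=3.4682 ← occupied
  → r_6 = 3.4682
beam 7: φ=135°, α=240°
  dir = (cos 240°, sin 240°) = (-0.5000, -0.8660); from cell (4,6)
  next x-line at t=0.7000, next y-line at t=0.4965; Δt_x=2.0000, Δt_y=1.1547
    y: enter (4,5) at t=0.4965
    x: enter (3,5) at t=0.7000
    y: enter (3,4) at t=1.6512
    x: enter (2,4) at t=2.7000
    y: enter (2,3) at t=2.8059
    y: enter (2,2) at t=3.9606
    x: enter (1,2) at t=4.7000 ← occupied
  → r_7 = 4.7000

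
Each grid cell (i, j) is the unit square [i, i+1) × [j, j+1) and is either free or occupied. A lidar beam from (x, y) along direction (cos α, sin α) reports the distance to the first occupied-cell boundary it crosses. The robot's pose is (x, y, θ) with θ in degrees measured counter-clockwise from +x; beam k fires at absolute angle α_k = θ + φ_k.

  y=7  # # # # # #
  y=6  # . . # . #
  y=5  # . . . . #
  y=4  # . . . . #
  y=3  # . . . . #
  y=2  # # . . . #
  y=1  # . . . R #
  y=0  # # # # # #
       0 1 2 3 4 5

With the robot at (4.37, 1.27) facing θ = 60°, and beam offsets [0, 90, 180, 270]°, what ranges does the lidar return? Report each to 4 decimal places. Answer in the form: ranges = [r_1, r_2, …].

ranges = [1.2600, 2.7366, 0.3118, 0.5400]

beam 1: φ=0°, α=60°
  dir = (cos 60°, sin 60°) = (0.5000, 0.8660); from cell (4,1)
  next x-line at t=1.2600, next y-line at t=0.8429; Δt_x=2.0000, Δt_y=1.1547
    y: enter (4,2) at t=0.8429
    x: enter (5,2) at t=1.2600 ← occupied
  → r_1 = 1.2600
beam 2: φ=90°, α=150°
  dir = (cos 150°, sin 150°) = (-0.8660, 0.5000); from cell (4,1)
  next x-line at t=0.4272, next y-line at t=1.4600; Δt_x=1.1547, Δt_y=2.0000
    x: enter (3,1) at t=0.4272
    y: enter (3,2) at t=1.4600
    x: enter (2,2) at t=1.5819
    x: enter (1,2) at t=2.7366 ← occupied
  → r_2 = 2.7366
beam 3: φ=180°, α=240°
  dir = (cos 240°, sin 240°) = (-0.5000, -0.8660); from cell (4,1)
  next x-line at t=0.7400, next y-line at t=0.3118; Δt_x=2.0000, Δt_y=1.1547
    y: enter (4,0) at t=0.3118 ← occupied
  → r_3 = 0.3118
beam 4: φ=270°, α=330°
  dir = (cos 330°, sin 330°) = (0.8660, -0.5000); from cell (4,1)
  next x-line at t=0.7275, next y-line at t=0.5400; Δt_x=1.1547, Δt_y=2.0000
    y: enter (4,0) at t=0.5400 ← occupied
  → r_4 = 0.5400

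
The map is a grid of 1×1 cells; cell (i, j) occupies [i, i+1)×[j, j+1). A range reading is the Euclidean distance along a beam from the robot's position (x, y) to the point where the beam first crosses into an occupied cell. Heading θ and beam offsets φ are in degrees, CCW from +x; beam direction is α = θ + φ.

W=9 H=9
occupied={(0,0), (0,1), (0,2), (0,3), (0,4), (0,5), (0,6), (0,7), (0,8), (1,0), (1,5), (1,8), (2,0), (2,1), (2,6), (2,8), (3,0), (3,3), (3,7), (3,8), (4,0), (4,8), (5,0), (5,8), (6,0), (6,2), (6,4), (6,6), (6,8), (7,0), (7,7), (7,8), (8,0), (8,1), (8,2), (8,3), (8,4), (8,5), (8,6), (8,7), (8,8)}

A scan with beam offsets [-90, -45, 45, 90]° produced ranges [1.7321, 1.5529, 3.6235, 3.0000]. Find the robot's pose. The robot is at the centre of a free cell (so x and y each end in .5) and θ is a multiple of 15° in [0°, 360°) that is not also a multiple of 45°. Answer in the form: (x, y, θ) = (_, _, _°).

(x, y, θ) = (5.5, 6.5, 150°)

The pose lattice has 40·16 = 640 candidates. Test each by forward raycasting.
  (4.5, 6.5, 195°): beam 1 = 1.5529 ≠ 1.7321 ✗
  (1.5, 3.5, 195°): beam 1 = 1.5529 ≠ 1.7321 ✗
  (7.5, 6.5, 105°): beam 1 = 0.5176 ≠ 1.7321 ✗
  (7.5, 6.5, 150°): beam 1 = 0.5774 ≠ 1.7321 ✗
  …
  (5.5, 6.5, 150°): r_1=1.7321, r_2=1.5529, r_3=3.6235, r_4=3.0000 — all match ✓
Unique over the lattice → pose = (5.5, 6.5, 150°).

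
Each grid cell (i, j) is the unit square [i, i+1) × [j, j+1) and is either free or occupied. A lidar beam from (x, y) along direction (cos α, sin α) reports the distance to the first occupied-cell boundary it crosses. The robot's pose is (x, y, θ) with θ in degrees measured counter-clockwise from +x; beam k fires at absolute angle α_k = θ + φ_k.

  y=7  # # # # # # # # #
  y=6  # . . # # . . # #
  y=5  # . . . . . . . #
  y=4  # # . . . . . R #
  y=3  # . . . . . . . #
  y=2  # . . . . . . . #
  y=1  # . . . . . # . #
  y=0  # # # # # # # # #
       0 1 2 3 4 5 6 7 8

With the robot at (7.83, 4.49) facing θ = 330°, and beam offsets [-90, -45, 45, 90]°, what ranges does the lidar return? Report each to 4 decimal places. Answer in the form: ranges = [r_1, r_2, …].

ranges = [2.8752, 0.6568, 0.1760, 0.3400]

beam 1: φ=-90°, α=240°
  d=(-0.5000,-0.8660)  start (7,4)  tX=1.6600 tY=0.5658  stride 1/|dx|=2.0000 1/|dy|=1.1547
    cross y-line → (7,3), t=0.5658
    cross x-line → (6,3), t=1.6600
    cross y-line → (6,2), t=1.7205
    cross y-line → (6,1), t=2.8752 (wall)
  → r_1 = 2.8752
beam 2: φ=-45°, α=285°
  d=(0.2588,-0.9659)  start (7,4)  tX=0.6568 tY=0.5073  stride 1/|dx|=3.8637 1/|dy|=1.0353
    cross y-line → (7,3), t=0.5073
    cross x-line → (8,3), t=0.6568 (wall)
  → r_2 = 0.6568
beam 3: φ=45°, α=15°
  d=(0.9659,0.2588)  start (7,4)  tX=0.1760 tY=1.9705  stride 1/|dx|=1.0353 1/|dy|=3.8637
    cross x-line → (8,4), t=0.1760 (wall)
  → r_3 = 0.1760
beam 4: φ=90°, α=60°
  d=(0.5000,0.8660)  start (7,4)  tX=0.3400 tY=0.5889  stride 1/|dx|=2.0000 1/|dy|=1.1547
    cross x-line → (8,4), t=0.3400 (wall)
  → r_4 = 0.3400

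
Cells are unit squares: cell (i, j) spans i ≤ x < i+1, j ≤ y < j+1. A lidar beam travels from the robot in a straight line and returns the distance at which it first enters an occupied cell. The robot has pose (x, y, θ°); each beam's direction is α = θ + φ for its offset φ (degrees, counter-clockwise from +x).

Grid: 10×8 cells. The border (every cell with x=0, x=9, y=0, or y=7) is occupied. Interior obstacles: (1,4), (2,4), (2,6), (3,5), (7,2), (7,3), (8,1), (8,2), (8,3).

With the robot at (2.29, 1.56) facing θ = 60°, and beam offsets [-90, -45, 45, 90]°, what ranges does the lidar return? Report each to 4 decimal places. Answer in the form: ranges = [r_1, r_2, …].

beam 1: φ=-90°, α=330°
  d=(0.8660,-0.5000)  start (2,1)  tX=0.8198 tY=1.1200  stride 1/|dx|=1.1547 1/|dy|=2.0000
    cross x-line → (3,1), t=0.8198
    cross y-line → (3,0), t=1.1200 (wall)
  → r_1 = 1.1200
beam 2: φ=-45°, α=15°
  d=(0.9659,0.2588)  start (2,1)  tX=0.7350 tY=1.7000  stride 1/|dx|=1.0353 1/|dy|=3.8637
    cross x-line → (3,1), t=0.7350
    cross y-line → (3,2), t=1.7000
    cross x-line → (4,2), t=1.7703
    cross x-line → (5,2), t=2.8056
    cross x-line → (6,2), t=3.8409
    cross x-line → (7,2), t=4.8762 (wall)
  → r_2 = 4.8762
beam 3: φ=45°, α=105°
  d=(-0.2588,0.9659)  start (2,1)  tX=1.1205 tY=0.4555  stride 1/|dx|=3.8637 1/|dy|=1.0353
    cross y-line → (2,2), t=0.4555
    cross x-line → (1,2), t=1.1205
    cross y-line → (1,3), t=1.4908
    cross y-line → (1,4), t=2.5261 (wall)
  → r_3 = 2.5261
beam 4: φ=90°, α=150°
  d=(-0.8660,0.5000)  start (2,1)  tX=0.3349 tY=0.8800  stride 1/|dx|=1.1547 1/|dy|=2.0000
    cross x-line → (1,1), t=0.3349
    cross y-line → (1,2), t=0.8800
    cross x-line → (0,2), t=1.4896 (wall)
  → r_4 = 1.4896

ranges = [1.1200, 4.8762, 2.5261, 1.4896]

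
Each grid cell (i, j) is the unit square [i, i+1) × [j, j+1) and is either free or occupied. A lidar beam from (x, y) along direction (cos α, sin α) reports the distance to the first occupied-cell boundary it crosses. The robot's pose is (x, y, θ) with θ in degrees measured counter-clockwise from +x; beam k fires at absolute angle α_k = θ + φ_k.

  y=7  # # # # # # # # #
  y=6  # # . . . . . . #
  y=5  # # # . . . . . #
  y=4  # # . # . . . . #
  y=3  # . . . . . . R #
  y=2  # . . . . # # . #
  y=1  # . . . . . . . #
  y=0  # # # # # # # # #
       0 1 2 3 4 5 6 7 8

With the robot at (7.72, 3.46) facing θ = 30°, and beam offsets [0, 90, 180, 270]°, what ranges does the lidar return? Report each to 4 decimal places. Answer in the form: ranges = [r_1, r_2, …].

beam 1: φ=0°, α=30°
  direction (0.8660, 0.5000); cell (7,3); t to first gridline: x 0.3233, y 1.0800 (then +1.1547 / +2.0000)
    (8,3) via x @ 0.3233  # hit
  → r_1 = 0.3233
beam 2: φ=90°, α=120°
  direction (-0.5000, 0.8660); cell (7,3); t to first gridline: x 1.4400, y 0.6235 (then +2.0000 / +1.1547)
    (7,4) via y @ 0.6235
    (6,4) via x @ 1.4400
    (6,5) via y @ 1.7782
    (6,6) via y @ 2.9329
    (5,6) via x @ 3.4400
    (5,7) via y @ 4.0876  # hit
  → r_2 = 4.0876
beam 3: φ=180°, α=210°
  direction (-0.8660, -0.5000); cell (7,3); t to first gridline: x 0.8314, y 0.9200 (then +1.1547 / +2.0000)
    (6,3) via x @ 0.8314
    (6,2) via y @ 0.9200  # hit
  → r_3 = 0.9200
beam 4: φ=270°, α=300°
  direction (0.5000, -0.8660); cell (7,3); t to first gridline: x 0.5600, y 0.5312 (then +2.0000 / +1.1547)
    (7,2) via y @ 0.5312
    (8,2) via x @ 0.5600  # hit
  → r_4 = 0.5600

ranges = [0.3233, 4.0876, 0.9200, 0.5600]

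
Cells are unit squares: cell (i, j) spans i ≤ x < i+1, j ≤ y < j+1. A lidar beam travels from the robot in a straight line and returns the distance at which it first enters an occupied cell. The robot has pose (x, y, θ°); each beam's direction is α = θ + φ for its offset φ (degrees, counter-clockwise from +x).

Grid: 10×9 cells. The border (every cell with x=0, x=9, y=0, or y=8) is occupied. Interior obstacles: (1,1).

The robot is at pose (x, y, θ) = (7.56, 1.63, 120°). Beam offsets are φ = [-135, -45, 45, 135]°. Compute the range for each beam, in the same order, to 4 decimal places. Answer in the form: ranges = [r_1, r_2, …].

beam 1: φ=-135°, α=345°
  dir = (cos 345°, sin 345°) = (0.9659, -0.2588); from cell (7,1)
  next x-line at t=0.4555, next y-line at t=2.4341; Δt_x=1.0353, Δt_y=3.8637
    x: enter (8,1) at t=0.4555
    x: enter (9,1) at t=1.4908 ← occupied
  → r_1 = 1.4908
beam 2: φ=-45°, α=75°
  dir = (cos 75°, sin 75°) = (0.2588, 0.9659); from cell (7,1)
  next x-line at t=1.7000, next y-line at t=0.3831; Δt_x=3.8637, Δt_y=1.0353
    y: enter (7,2) at t=0.3831
    y: enter (7,3) at t=1.4183
    x: enter (8,3) at t=1.7000
    y: enter (8,4) at t=2.4536
    y: enter (8,5) at t=3.4889
    y: enter (8,6) at t=4.5242
    y: enter (8,7) at t=5.5594
    x: enter (9,7) at t=5.5637 ← occupied
  → r_2 = 5.5637
beam 3: φ=45°, α=165°
  dir = (cos 165°, sin 165°) = (-0.9659, 0.2588); from cell (7,1)
  next x-line at t=0.5798, next y-line at t=1.4296; Δt_x=1.0353, Δt_y=3.8637
    x: enter (6,1) at t=0.5798
    y: enter (6,2) at t=1.4296
    x: enter (5,2) at t=1.6150
    x: enter (4,2) at t=2.6503
    x: enter (3,2) at t=3.6856
    x: enter (2,2) at t=4.7209
    y: enter (2,3) at t=5.2933
    x: enter (1,3) at t=5.7561
    x: enter (0,3) at t=6.7914 ← occupied
  → r_3 = 6.7914
beam 4: φ=135°, α=255°
  dir = (cos 255°, sin 255°) = (-0.2588, -0.9659); from cell (7,1)
  next x-line at t=2.1637, next y-line at t=0.6522; Δt_x=3.8637, Δt_y=1.0353
    y: enter (7,0) at t=0.6522 ← occupied
  → r_4 = 0.6522

ranges = [1.4908, 5.5637, 6.7914, 0.6522]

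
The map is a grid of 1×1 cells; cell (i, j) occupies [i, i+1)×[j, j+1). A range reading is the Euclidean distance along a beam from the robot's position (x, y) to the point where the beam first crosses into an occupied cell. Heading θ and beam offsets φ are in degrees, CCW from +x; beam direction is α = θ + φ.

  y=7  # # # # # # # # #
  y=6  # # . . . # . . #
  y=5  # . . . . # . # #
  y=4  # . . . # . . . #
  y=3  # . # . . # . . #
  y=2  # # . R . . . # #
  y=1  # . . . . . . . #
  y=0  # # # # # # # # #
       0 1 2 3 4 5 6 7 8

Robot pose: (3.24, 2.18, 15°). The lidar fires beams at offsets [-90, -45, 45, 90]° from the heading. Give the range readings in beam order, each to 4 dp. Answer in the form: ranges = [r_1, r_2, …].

beam 1: φ=-90°, α=285°
  dir = (cos 285°, sin 285°) = (0.2588, -0.9659); from cell (3,2)
  next x-line at t=2.9364, next y-line at t=0.1863; Δt_x=3.8637, Δt_y=1.0353
    y: enter (3,1) at t=0.1863
    y: enter (3,0) at t=1.2216 ← occupied
  → r_1 = 1.2216
beam 2: φ=-45°, α=330°
  dir = (cos 330°, sin 330°) = (0.8660, -0.5000); from cell (3,2)
  next x-line at t=0.8776, next y-line at t=0.3600; Δt_x=1.1547, Δt_y=2.0000
    y: enter (3,1) at t=0.3600
    x: enter (4,1) at t=0.8776
    x: enter (5,1) at t=2.0323
    y: enter (5,0) at t=2.3600 ← occupied
  → r_2 = 2.3600
beam 3: φ=45°, α=60°
  dir = (cos 60°, sin 60°) = (0.5000, 0.8660); from cell (3,2)
  next x-line at t=1.5200, next y-line at t=0.9469; Δt_x=2.0000, Δt_y=1.1547
    y: enter (3,3) at t=0.9469
    x: enter (4,3) at t=1.5200
    y: enter (4,4) at t=2.1016 ← occupied
  → r_3 = 2.1016
beam 4: φ=90°, α=105°
  dir = (cos 105°, sin 105°) = (-0.2588, 0.9659); from cell (3,2)
  next x-line at t=0.9273, next y-line at t=0.8489; Δt_x=3.8637, Δt_y=1.0353
    y: enter (3,3) at t=0.8489
    x: enter (2,3) at t=0.9273 ← occupied
  → r_4 = 0.9273

ranges = [1.2216, 2.3600, 2.1016, 0.9273]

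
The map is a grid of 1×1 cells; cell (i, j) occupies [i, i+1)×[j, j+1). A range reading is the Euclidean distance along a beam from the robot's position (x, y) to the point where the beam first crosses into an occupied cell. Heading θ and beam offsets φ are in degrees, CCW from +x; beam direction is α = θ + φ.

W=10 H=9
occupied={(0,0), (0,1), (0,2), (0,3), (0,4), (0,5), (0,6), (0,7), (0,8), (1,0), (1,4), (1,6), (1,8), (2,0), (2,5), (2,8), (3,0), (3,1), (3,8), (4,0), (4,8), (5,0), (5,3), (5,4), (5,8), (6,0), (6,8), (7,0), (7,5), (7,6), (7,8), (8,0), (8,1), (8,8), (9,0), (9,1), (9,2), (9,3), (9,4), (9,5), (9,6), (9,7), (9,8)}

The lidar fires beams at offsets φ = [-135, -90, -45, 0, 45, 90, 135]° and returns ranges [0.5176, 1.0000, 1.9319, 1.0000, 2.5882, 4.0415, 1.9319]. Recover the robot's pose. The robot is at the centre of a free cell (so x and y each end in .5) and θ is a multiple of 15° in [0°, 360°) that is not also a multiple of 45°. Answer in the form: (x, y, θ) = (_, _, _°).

(x, y, θ) = (8.5, 4.5, 150°)

Enumerate (i+0.5, j+0.5, θ) over the 47 free cells and 16 admissible headings. For each, cast all 7 beams and compare to the given ranges.
  (4.5, 2.5, 105°): beam 1 = 3.0000 ≠ 0.5176 ✗
  (2.5, 4.5, 120°): beam 1 = 2.5882 ≠ 0.5176 ✗
  (4.5, 5.5, 240°): beam 1 = 2.5882 ≠ 0.5176 ✗
  (6.5, 7.5, 300°): beam 1 = 1.9319 ≠ 0.5176 ✗
  (8.5, 4.5, 330°): beam 1 = 2.5882 ≠ 0.5176 ✗
  …
  (8.5, 4.5, 150°): r_1=0.5176, r_2=1.0000, r_3=1.9319, r_4=1.0000, r_5=2.5882, r_6=4.0415, r_7=1.9319 — all match ✓
Unique over the lattice → pose = (8.5, 4.5, 150°).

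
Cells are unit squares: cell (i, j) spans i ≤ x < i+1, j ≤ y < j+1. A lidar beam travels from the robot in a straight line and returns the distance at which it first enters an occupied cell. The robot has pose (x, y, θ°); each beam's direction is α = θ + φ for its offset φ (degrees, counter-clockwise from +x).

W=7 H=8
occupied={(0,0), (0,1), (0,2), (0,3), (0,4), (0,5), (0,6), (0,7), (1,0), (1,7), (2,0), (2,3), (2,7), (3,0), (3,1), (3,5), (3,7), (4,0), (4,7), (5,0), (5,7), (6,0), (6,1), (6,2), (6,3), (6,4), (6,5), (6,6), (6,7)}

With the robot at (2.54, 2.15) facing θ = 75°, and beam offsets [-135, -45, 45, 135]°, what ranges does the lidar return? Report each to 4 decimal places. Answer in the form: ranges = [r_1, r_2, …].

ranges = [0.9200, 3.9953, 0.9815, 1.7782]

beam 1: φ=-135°, α=300°
  cosα=0.5000 sinα=-0.8660 | (2,2) | tMaxX 0.9200 tMaxY 0.1732 | tΔX 2.0000 tΔY 1.1547
    t=0.1732 [y] (2,1)
    t=0.9200 [x] (3,1) — stop
  → r_1 = 0.9200
beam 2: φ=-45°, α=30°
  cosα=0.8660 sinα=0.5000 | (2,2) | tMaxX 0.5312 tMaxY 1.7000 | tΔX 1.1547 tΔY 2.0000
    t=0.5312 [x] (3,2)
    t=1.6859 [x] (4,2)
    t=1.7000 [y] (4,3)
    t=2.8406 [x] (5,3)
    t=3.7000 [y] (5,4)
    t=3.9953 [x] (6,4) — stop
  → r_2 = 3.9953
beam 3: φ=45°, α=120°
  cosα=-0.5000 sinα=0.8660 | (2,2) | tMaxX 1.0800 tMaxY 0.9815 | tΔX 2.0000 tΔY 1.1547
    t=0.9815 [y] (2,3) — stop
  → r_3 = 0.9815
beam 4: φ=135°, α=210°
  cosα=-0.8660 sinα=-0.5000 | (2,2) | tMaxX 0.6235 tMaxY 0.3000 | tΔX 1.1547 tΔY 2.0000
    t=0.3000 [y] (2,1)
    t=0.6235 [x] (1,1)
    t=1.7782 [x] (0,1) — stop
  → r_4 = 1.7782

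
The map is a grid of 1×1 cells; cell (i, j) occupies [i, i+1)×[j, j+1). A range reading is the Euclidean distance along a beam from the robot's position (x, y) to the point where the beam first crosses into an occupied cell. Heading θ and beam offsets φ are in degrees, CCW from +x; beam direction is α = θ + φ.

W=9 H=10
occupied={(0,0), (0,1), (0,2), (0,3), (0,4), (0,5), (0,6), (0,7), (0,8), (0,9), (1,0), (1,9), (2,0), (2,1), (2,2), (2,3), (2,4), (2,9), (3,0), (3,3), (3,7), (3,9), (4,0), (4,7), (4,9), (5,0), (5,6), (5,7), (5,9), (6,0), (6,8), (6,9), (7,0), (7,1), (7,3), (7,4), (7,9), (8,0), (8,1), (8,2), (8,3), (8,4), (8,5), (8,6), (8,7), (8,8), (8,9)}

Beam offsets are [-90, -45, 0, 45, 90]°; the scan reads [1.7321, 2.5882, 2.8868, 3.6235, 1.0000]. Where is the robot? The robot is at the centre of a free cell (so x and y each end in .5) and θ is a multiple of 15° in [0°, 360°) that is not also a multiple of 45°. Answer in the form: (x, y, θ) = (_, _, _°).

(x, y, θ) = (4.5, 2.5, 30°)

The pose lattice has 43·16 = 688 candidates. Test each by forward raycasting.
  (1.5, 4.5, 195°): beam 1 = 1.9319 ≠ 1.7321 ✗
  (6.5, 7.5, 345°): beam 1 = 6.7293 ≠ 1.7321 ✗
  (7.5, 6.5, 285°): beam 1 = 1.5529 ≠ 1.7321 ✗
  (1.5, 3.5, 15°): beam 1 = 1.9319 ≠ 1.7321 ✗
  (1.5, 2.5, 120°): beam 1 = 0.5774 ≠ 1.7321 ✗
  …
  (4.5, 2.5, 30°): r_1=1.7321, r_2=2.5882, r_3=2.8868, r_4=3.6235, r_5=1.0000 — all match ✓
Unique over the lattice → pose = (4.5, 2.5, 30°).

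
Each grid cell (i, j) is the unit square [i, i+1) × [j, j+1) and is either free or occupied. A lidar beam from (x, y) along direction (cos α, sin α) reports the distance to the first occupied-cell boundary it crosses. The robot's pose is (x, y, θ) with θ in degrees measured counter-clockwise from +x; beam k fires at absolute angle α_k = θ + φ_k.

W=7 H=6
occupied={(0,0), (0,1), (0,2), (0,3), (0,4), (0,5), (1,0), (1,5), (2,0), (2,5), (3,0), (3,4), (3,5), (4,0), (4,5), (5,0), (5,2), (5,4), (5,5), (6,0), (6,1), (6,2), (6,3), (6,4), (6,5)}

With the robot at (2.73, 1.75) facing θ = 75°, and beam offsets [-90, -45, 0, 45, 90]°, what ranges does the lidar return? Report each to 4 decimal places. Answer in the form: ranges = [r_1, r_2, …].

ranges = [2.8978, 3.7759, 2.3294, 3.4600, 1.7910]

beam 1: φ=-90°, α=345°
  d=(0.9659,-0.2588)  start (2,1)  tX=0.2795 tY=2.8978  stride 1/|dx|=1.0353 1/|dy|=3.8637
    cross x-line → (3,1), t=0.2795
    cross x-line → (4,1), t=1.3148
    cross x-line → (5,1), t=2.3501
    cross y-line → (5,0), t=2.8978 (wall)
  → r_1 = 2.8978
beam 2: φ=-45°, α=30°
  d=(0.8660,0.5000)  start (2,1)  tX=0.3118 tY=0.5000  stride 1/|dx|=1.1547 1/|dy|=2.0000
    cross x-line → (3,1), t=0.3118
    cross y-line → (3,2), t=0.5000
    cross x-line → (4,2), t=1.4665
    cross y-line → (4,3), t=2.5000
    cross x-line → (5,3), t=2.6212
    cross x-line → (6,3), t=3.7759 (wall)
  → r_2 = 3.7759
beam 3: φ=0°, α=75°
  d=(0.2588,0.9659)  start (2,1)  tX=1.0432 tY=0.2588  stride 1/|dx|=3.8637 1/|dy|=1.0353
    cross y-line → (2,2), t=0.2588
    cross x-line → (3,2), t=1.0432
    cross y-line → (3,3), t=1.2941
    cross y-line → (3,4), t=2.3294 (wall)
  → r_3 = 2.3294
beam 4: φ=45°, α=120°
  d=(-0.5000,0.8660)  start (2,1)  tX=1.4600 tY=0.2887  stride 1/|dx|=2.0000 1/|dy|=1.1547
    cross y-line → (2,2), t=0.2887
    cross y-line → (2,3), t=1.4434
    cross x-line → (1,3), t=1.4600
    cross y-line → (1,4), t=2.5981
    cross x-line → (0,4), t=3.4600 (wall)
  → r_4 = 3.4600
beam 5: φ=90°, α=165°
  d=(-0.9659,0.2588)  start (2,1)  tX=0.7558 tY=0.9659  stride 1/|dx|=1.0353 1/|dy|=3.8637
    cross x-line → (1,1), t=0.7558
    cross y-line → (1,2), t=0.9659
    cross x-line → (0,2), t=1.7910 (wall)
  → r_5 = 1.7910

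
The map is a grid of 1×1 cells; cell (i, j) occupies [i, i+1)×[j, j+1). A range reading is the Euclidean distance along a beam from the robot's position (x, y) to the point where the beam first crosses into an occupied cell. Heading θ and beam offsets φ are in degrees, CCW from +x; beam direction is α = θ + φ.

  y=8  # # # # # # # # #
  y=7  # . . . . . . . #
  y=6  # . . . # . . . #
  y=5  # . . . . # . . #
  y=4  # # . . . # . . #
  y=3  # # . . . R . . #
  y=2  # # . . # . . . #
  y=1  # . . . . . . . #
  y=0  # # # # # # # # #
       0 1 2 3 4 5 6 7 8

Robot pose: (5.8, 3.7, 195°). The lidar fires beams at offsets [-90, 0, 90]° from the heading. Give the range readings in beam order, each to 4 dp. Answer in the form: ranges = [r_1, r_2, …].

ranges = [0.3106, 3.9340, 2.7952]

beam 1: φ=-90°, α=105°
  direction (-0.2588, 0.9659); cell (5,3); t to first gridline: x 3.0910, y 0.3106 (then +3.8637 / +1.0353)
    (5,4) via y @ 0.3106  # hit
  → r_1 = 0.3106
beam 2: φ=0°, α=195°
  direction (-0.9659, -0.2588); cell (5,3); t to first gridline: x 0.8282, y 2.7046 (then +1.0353 / +3.8637)
    (4,3) via x @ 0.8282
    (3,3) via x @ 1.8635
    (3,2) via y @ 2.7046
    (2,2) via x @ 2.8988
    (1,2) via x @ 3.9340  # hit
  → r_2 = 3.9340
beam 3: φ=90°, α=285°
  direction (0.2588, -0.9659); cell (5,3); t to first gridline: x 0.7727, y 0.7247 (then +3.8637 / +1.0353)
    (5,2) via y @ 0.7247
    (6,2) via x @ 0.7727
    (6,1) via y @ 1.7600
    (6,0) via y @ 2.7952  # hit
  → r_3 = 2.7952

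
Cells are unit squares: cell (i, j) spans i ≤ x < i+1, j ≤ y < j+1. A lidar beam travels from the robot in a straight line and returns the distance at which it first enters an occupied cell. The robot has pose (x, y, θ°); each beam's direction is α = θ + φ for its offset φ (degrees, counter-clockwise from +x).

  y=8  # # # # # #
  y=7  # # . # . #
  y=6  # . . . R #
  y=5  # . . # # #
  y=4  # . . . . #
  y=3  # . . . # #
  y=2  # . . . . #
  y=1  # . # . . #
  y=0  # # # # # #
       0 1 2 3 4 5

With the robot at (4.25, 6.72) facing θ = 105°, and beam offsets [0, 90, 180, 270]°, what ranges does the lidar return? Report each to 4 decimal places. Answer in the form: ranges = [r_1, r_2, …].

ranges = [0.9659, 3.3646, 0.7454, 0.7765]

beam 1: φ=0°, α=105°
  d=(-0.2588,0.9659)  start (4,6)  tX=0.9659 tY=0.2899  stride 1/|dx|=3.8637 1/|dy|=1.0353
    cross y-line → (4,7), t=0.2899
    cross x-line → (3,7), t=0.9659 (wall)
  → r_1 = 0.9659
beam 2: φ=90°, α=195°
  d=(-0.9659,-0.2588)  start (4,6)  tX=0.2588 tY=2.7819  stride 1/|dx|=1.0353 1/|dy|=3.8637
    cross x-line → (3,6), t=0.2588
    cross x-line → (2,6), t=1.2941
    cross x-line → (1,6), t=2.3294
    cross y-line → (1,5), t=2.7819
    cross x-line → (0,5), t=3.3646 (wall)
  → r_2 = 3.3646
beam 3: φ=180°, α=285°
  d=(0.2588,-0.9659)  start (4,6)  tX=2.8978 tY=0.7454  stride 1/|dx|=3.8637 1/|dy|=1.0353
    cross y-line → (4,5), t=0.7454 (wall)
  → r_3 = 0.7454
beam 4: φ=270°, α=15°
  d=(0.9659,0.2588)  start (4,6)  tX=0.7765 tY=1.0818  stride 1/|dx|=1.0353 1/|dy|=3.8637
    cross x-line → (5,6), t=0.7765 (wall)
  → r_4 = 0.7765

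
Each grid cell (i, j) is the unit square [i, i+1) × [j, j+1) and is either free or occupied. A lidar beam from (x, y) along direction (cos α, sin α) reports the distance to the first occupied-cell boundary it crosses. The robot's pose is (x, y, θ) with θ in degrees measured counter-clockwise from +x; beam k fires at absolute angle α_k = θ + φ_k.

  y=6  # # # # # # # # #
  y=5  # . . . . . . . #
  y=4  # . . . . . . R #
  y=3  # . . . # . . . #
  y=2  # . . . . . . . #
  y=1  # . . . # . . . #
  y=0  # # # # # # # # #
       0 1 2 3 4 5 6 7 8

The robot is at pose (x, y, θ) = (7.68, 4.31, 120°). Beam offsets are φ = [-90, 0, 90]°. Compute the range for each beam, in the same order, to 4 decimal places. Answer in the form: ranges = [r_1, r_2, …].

beam 1: φ=-90°, α=30°
  cosα=0.8660 sinα=0.5000 | (7,4) | tMaxX 0.3695 tMaxY 1.3800 | tΔX 1.1547 tΔY 2.0000
    t=0.3695 [x] (8,4) — stop
  → r_1 = 0.3695
beam 2: φ=0°, α=120°
  cosα=-0.5000 sinα=0.8660 | (7,4) | tMaxX 1.3600 tMaxY 0.7967 | tΔX 2.0000 tΔY 1.1547
    t=0.7967 [y] (7,5)
    t=1.3600 [x] (6,5)
    t=1.9514 [y] (6,6) — stop
  → r_2 = 1.9514
beam 3: φ=90°, α=210°
  cosα=-0.8660 sinα=-0.5000 | (7,4) | tMaxX 0.7852 tMaxY 0.6200 | tΔX 1.1547 tΔY 2.0000
    t=0.6200 [y] (7,3)
    t=0.7852 [x] (6,3)
    t=1.9399 [x] (5,3)
    t=2.6200 [y] (5,2)
    t=3.0946 [x] (4,2)
    t=4.2493 [x] (3,2)
    t=4.6200 [y] (3,1)
    t=5.4040 [x] (2,1)
    t=6.5587 [x] (1,1)
    t=6.6200 [y] (1,0) — stop
  → r_3 = 6.6200

ranges = [0.3695, 1.9514, 6.6200]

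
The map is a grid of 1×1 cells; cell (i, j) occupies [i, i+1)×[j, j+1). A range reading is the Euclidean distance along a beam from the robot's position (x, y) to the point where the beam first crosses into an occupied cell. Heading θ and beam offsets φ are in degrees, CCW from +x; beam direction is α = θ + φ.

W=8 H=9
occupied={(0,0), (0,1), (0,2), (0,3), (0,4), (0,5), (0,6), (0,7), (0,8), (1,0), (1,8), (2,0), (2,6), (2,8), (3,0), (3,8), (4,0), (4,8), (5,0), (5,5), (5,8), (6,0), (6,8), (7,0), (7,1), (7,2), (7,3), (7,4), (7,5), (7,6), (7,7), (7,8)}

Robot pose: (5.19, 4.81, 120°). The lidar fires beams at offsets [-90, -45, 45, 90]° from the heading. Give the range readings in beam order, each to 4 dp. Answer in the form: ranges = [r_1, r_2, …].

ranges = [0.3800, 0.1967, 4.3378, 4.8382]

beam 1: φ=-90°, α=30°
  d=(0.8660,0.5000)  start (5,4)  tX=0.9353 tY=0.3800  stride 1/|dx|=1.1547 1/|dy|=2.0000
    cross y-line → (5,5), t=0.3800 (wall)
  → r_1 = 0.3800
beam 2: φ=-45°, α=75°
  d=(0.2588,0.9659)  start (5,4)  tX=3.1296 tY=0.1967  stride 1/|dx|=3.8637 1/|dy|=1.0353
    cross y-line → (5,5), t=0.1967 (wall)
  → r_2 = 0.1967
beam 3: φ=45°, α=165°
  d=(-0.9659,0.2588)  start (5,4)  tX=0.1967 tY=0.7341  stride 1/|dx|=1.0353 1/|dy|=3.8637
    cross x-line → (4,4), t=0.1967
    cross y-line → (4,5), t=0.7341
    cross x-line → (3,5), t=1.2320
    cross x-line → (2,5), t=2.2673
    cross x-line → (1,5), t=3.3025
    cross x-line → (0,5), t=4.3378 (wall)
  → r_3 = 4.3378
beam 4: φ=90°, α=210°
  d=(-0.8660,-0.5000)  start (5,4)  tX=0.2194 tY=1.6200  stride 1/|dx|=1.1547 1/|dy|=2.0000
    cross x-line → (4,4), t=0.2194
    cross x-line → (3,4), t=1.3741
    cross y-line → (3,3), t=1.6200
    cross x-line → (2,3), t=2.5288
    cross y-line → (2,2), t=3.6200
    cross x-line → (1,2), t=3.6835
    cross x-line → (0,2), t=4.8382 (wall)
  → r_4 = 4.8382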